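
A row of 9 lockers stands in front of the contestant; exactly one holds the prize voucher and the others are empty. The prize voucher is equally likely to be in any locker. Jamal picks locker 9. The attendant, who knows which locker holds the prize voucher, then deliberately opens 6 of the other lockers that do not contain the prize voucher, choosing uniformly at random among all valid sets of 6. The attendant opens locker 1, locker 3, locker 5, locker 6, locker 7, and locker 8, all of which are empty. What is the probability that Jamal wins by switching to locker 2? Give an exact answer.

4/9

Apply Bayes' rule, conditioning on where the prize voucher actually is.
If it is in any of lockers 1, 3, 5, 6, 7, and 8 (prior 1/9 each): that locker was opened and seen not to hold the prize — ruled out; weight (1/9)·0 = 0 each.
If it is in either of lockers 2 and 4 (prior 1/9 each): the attendant has 7 equally likely choices, so probability 1/7; weight (1/9)·(1/7) = 1/63 each.
If it is in locker 9 (prior 1/9): the attendant has 28 equally likely choices, so probability 1/28; weight (1/9)·(1/28) = 1/252.
The weights sum to 1/28.
So P(the prize voucher in locker 2 | the attendant opened locker 1, locker 3, locker 5, locker 6, locker 7, and locker 8) = (1/63) / (1/28) = 4/9.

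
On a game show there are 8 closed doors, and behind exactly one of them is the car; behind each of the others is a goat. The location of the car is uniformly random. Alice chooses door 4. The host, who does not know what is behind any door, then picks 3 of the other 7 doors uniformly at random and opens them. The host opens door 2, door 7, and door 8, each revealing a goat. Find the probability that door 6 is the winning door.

1/5

Because the host chose which doors to open without knowing where the car is, the choice is independent of the prize location. Learning that none of the 3 opened doors holds the car simply rules out those 3 locations and leaves the remaining 5 doors still equally likely by symmetry.
So P(the car behind door 6) = 1/5.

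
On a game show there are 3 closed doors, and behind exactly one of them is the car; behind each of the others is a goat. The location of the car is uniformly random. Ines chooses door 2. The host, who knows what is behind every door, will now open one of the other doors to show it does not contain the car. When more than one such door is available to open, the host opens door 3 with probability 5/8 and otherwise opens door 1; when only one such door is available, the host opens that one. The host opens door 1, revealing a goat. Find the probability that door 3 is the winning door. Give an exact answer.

Apply Bayes' rule, conditioning on where the car actually is.
If it is behind door 1 (prior 1/3): the host opened door 1, so this case is ruled out; weight (1/3)·0 = 0.
If it is behind door 2 (prior 1/3): door 3 is available but not opened, probability 3/8; weight (1/3)·(3/8) = 1/8.
If it is behind door 3 (prior 1/3): only door 1 is available, probability 1; weight (1/3)·1 = 1/3.
The weights sum to 11/24.
So P(the car behind door 3 | the host opened door 1) = (1/3) / (11/24) = 8/11.

8/11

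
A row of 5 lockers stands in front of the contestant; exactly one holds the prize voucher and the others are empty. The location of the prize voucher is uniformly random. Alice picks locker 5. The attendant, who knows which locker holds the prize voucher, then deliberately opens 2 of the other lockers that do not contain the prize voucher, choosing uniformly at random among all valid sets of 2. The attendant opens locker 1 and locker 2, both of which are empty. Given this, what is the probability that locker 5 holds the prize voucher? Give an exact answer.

Condition on the true location of the prize voucher.
If it is in either of lockers 1 and 2 (prior 1/5 each): that locker was opened and seen not to hold the prize — ruled out; weight (1/5)·0 = 0 each.
If it is in either of lockers 3 and 4 (prior 1/5 each): the attendant has 3 equally likely choices, so probability 1/3; weight (1/5)·(1/3) = 1/15 each.
If it is in locker 5 (prior 1/5): the attendant has 6 equally likely choices, so probability 1/6; weight (1/5)·(1/6) = 1/30.
The weights sum to 1/6.
So P(the prize voucher in locker 5 | the attendant opened locker 1 and locker 2) = (1/30) / (1/6) = 1/5.

1/5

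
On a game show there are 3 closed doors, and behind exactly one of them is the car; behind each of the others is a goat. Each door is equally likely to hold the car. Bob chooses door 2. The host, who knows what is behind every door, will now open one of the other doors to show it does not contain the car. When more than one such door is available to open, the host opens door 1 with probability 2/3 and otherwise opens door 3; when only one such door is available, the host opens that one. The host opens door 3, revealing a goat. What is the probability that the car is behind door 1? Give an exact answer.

Apply Bayes' rule, conditioning on where the car actually is.
If it is behind door 1 (prior 1/3): only door 3 is available, probability 1; weight (1/3)·1 = 1/3.
If it is behind door 2 (prior 1/3): door 1 is available but not opened, probability 1/3; weight (1/3)·(1/3) = 1/9.
If it is behind door 3 (prior 1/3): the host opened door 3, so this case is ruled out; weight (1/3)·0 = 0.
The weights sum to 4/9.
So P(the car behind door 1 | the host opened door 3) = (1/3) / (4/9) = 3/4.

3/4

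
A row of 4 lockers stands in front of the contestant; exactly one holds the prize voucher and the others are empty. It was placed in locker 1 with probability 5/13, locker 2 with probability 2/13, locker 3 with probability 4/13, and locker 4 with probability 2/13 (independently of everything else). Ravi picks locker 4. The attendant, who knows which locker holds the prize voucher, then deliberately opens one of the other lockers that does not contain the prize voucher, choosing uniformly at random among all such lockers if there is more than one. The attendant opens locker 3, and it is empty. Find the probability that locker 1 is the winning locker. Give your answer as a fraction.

3/5

Condition on the true location of the prize voucher.
If it is in locker 1 (prior 5/13): the attendant has 2 equally likely choices, so probability 1/2; weight (5/13)·(1/2) = 5/26.
If it is in locker 2 (prior 2/13): the attendant has 2 equally likely choices, so probability 1/2; weight (2/13)·(1/2) = 1/13.
If it is in locker 3 (prior 4/13): the attendant opened locker 3, so this case is ruled out; weight (4/13)·0 = 0.
If it is in locker 4 (prior 2/13): the attendant has 3 equally likely choices, so probability 1/3; weight (2/13)·(1/3) = 2/39.
The weights sum to 25/78.
So P(the prize voucher in locker 1 | the attendant opened locker 3) = (5/26) / (25/78) = 3/5.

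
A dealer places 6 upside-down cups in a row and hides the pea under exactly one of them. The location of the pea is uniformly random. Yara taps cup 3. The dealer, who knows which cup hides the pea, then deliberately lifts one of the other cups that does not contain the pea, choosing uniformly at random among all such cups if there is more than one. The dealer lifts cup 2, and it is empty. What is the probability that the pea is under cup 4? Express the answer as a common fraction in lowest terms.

5/24

Consider each possible location of the pea in turn.
If it is under any of cups 1, 4, 5, and 6 (prior 1/6 each): the dealer has 4 equally likely choices, so probability 1/4; weight (1/6)·(1/4) = 1/24 each.
If it is under cup 2 (prior 1/6): the dealer opened cup 2, so this case is ruled out; weight (1/6)·0 = 0.
If it is under cup 3 (prior 1/6): the dealer has 5 equally likely choices, so probability 1/5; weight (1/6)·(1/5) = 1/30.
The weights sum to 1/5.
So P(the pea under cup 4 | the dealer opened cup 2) = (1/24) / (1/5) = 5/24.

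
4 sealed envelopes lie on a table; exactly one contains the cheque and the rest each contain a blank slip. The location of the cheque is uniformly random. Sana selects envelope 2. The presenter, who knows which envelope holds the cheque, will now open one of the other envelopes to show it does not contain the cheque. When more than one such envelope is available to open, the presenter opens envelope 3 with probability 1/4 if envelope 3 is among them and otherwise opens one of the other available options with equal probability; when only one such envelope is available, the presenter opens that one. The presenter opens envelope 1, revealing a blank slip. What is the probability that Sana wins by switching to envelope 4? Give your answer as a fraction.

6/13

Consider each possible location of the cheque in turn.
If it is in envelope 1 (prior 1/4): the presenter opened envelope 1, so this case is ruled out; weight (1/4)·0 = 0.
If it is in envelope 2 (prior 1/4): envelope 3 is available but not opened; envelope 1 gets probability (1 − 1/4)/2 = 3/8; weight (1/4)·(3/8) = 3/32.
If it is in envelope 3 (prior 1/4): envelope 3 holds the prize so is unavailable; the presenter chooses uniformly among the 2 others, probability 1/2; weight (1/4)·(1/2) = 1/8.
If it is in envelope 4 (prior 1/4): envelope 3 is available but not opened, probability 3/4; weight (1/4)·(3/4) = 3/16.
The weights sum to 13/32.
So P(the cheque in envelope 4 | the presenter opened envelope 1) = (3/16) / (13/32) = 6/13.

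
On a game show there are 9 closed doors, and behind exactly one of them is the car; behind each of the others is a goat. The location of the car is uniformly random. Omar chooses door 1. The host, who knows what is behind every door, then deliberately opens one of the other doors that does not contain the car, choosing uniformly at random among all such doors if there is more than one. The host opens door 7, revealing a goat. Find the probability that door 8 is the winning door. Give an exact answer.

Apply Bayes' rule, conditioning on where the car actually is.
If it is behind door 1 (prior 1/9): the host has 8 equally likely choices, so probability 1/8; weight (1/9)·(1/8) = 1/72.
If it is behind any of doors 2, 3, 4, 5, 6, 8, and 9 (prior 1/9 each): the host has 7 equally likely choices, so probability 1/7; weight (1/9)·(1/7) = 1/63 each.
If it is behind door 7 (prior 1/9): the host opened door 7, so this case is ruled out; weight (1/9)·0 = 0.
The weights sum to 1/8.
So P(the car behind door 8 | the host opened door 7) = (1/63) / (1/8) = 8/63.

8/63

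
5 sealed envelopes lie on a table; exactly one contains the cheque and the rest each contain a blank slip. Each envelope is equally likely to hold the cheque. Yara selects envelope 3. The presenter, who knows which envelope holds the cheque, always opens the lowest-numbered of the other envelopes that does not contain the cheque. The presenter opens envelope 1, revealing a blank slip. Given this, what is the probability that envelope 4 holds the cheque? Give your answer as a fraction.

Apply Bayes' rule, conditioning on where the cheque actually is.
If it is in envelope 1 (prior 1/5): the presenter opened envelope 1, so this case is ruled out; weight (1/5)·0 = 0.
If it is in any of envelopes 2, 3, 4, and 5 (prior 1/5 each): envelope 1 is the lowest-numbered option available, probability 1; weight (1/5)·1 = 1/5 each.
The weights sum to 4/5.
So P(the cheque in envelope 4 | the presenter opened envelope 1) = (1/5) / (4/5) = 1/4.

1/4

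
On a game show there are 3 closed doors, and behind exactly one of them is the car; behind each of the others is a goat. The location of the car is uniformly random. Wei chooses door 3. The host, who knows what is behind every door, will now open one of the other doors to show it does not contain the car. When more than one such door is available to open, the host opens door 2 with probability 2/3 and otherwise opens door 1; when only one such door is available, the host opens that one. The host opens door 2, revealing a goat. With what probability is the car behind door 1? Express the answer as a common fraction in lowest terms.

3/5

Apply Bayes' rule, conditioning on where the car actually is.
If it is behind door 1 (prior 1/3): only door 2 is available, probability 1; weight (1/3)·1 = 1/3.
If it is behind door 2 (prior 1/3): the host opened door 2, so this case is ruled out; weight (1/3)·0 = 0.
If it is behind door 3 (prior 1/3): door 2 is available, opened with probability 2/3; weight (1/3)·(2/3) = 2/9.
The weights sum to 5/9.
So P(the car behind door 1 | the host opened door 2) = (1/3) / (5/9) = 3/5.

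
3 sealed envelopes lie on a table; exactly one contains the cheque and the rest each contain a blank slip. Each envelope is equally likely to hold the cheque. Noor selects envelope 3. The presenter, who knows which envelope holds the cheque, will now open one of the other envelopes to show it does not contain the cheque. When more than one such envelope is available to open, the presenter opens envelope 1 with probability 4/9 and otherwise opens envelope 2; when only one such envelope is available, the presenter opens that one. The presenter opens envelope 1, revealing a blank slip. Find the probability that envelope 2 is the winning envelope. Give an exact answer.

9/13

Apply Bayes' rule, conditioning on where the cheque actually is.
If it is in envelope 1 (prior 1/3): the presenter opened envelope 1, so this case is ruled out; weight (1/3)·0 = 0.
If it is in envelope 2 (prior 1/3): only envelope 1 is available, probability 1; weight (1/3)·1 = 1/3.
If it is in envelope 3 (prior 1/3): envelope 1 is available, opened with probability 4/9; weight (1/3)·(4/9) = 4/27.
The weights sum to 13/27.
So P(the cheque in envelope 2 | the presenter opened envelope 1) = (1/3) / (13/27) = 9/13.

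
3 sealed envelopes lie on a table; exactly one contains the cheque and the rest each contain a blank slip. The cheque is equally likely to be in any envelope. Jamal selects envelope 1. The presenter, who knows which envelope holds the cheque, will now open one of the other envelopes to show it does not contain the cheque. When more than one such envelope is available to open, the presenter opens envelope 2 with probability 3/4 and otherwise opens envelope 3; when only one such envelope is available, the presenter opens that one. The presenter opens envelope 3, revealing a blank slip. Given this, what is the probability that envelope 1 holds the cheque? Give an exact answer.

Condition on the true location of the cheque.
If it is in envelope 1 (prior 1/3): envelope 2 is available but not opened, probability 1/4; weight (1/3)·(1/4) = 1/12.
If it is in envelope 2 (prior 1/3): only envelope 3 is available, probability 1; weight (1/3)·1 = 1/3.
If it is in envelope 3 (prior 1/3): the presenter opened envelope 3, so this case is ruled out; weight (1/3)·0 = 0.
The weights sum to 5/12.
So P(the cheque in envelope 1 | the presenter opened envelope 3) = (1/12) / (5/12) = 1/5.

1/5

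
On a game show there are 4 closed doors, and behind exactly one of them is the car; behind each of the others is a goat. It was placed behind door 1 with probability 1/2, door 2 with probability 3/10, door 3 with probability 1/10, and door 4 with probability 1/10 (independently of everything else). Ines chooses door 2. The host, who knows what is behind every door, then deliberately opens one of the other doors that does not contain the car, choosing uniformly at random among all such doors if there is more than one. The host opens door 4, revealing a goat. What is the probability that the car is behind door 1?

Condition on the true location of the car.
If it is behind door 1 (prior 1/2): the host has 2 equally likely choices, so probability 1/2; weight (1/2)·(1/2) = 1/4.
If it is behind door 2 (prior 3/10): the host has 3 equally likely choices, so probability 1/3; weight (3/10)·(1/3) = 1/10.
If it is behind door 3 (prior 1/10): the host has 2 equally likely choices, so probability 1/2; weight (1/10)·(1/2) = 1/20.
If it is behind door 4 (prior 1/10): the host opened door 4, so this case is ruled out; weight (1/10)·0 = 0.
The weights sum to 2/5.
So P(the car behind door 1 | the host opened door 4) = (1/4) / (2/5) = 5/8.

5/8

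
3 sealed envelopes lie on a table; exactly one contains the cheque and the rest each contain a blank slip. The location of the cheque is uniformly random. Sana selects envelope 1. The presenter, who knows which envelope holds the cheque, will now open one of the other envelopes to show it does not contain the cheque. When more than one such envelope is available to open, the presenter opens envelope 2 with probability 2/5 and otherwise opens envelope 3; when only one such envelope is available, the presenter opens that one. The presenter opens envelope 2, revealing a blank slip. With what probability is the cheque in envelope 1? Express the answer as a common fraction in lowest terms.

Apply Bayes' rule, conditioning on where the cheque actually is.
If it is in envelope 1 (prior 1/3): envelope 2 is available, opened with probability 2/5; weight (1/3)·(2/5) = 2/15.
If it is in envelope 2 (prior 1/3): the presenter opened envelope 2, so this case is ruled out; weight (1/3)·0 = 0.
If it is in envelope 3 (prior 1/3): only envelope 2 is available, probability 1; weight (1/3)·1 = 1/3.
The weights sum to 7/15.
So P(the cheque in envelope 1 | the presenter opened envelope 2) = (2/15) / (7/15) = 2/7.

2/7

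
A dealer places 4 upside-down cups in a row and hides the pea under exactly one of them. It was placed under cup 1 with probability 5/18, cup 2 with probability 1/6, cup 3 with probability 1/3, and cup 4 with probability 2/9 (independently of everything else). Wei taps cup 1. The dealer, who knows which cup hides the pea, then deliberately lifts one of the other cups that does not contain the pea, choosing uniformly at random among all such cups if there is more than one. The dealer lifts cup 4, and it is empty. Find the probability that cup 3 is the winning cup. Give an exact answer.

18/37

Apply Bayes' rule, conditioning on where the pea actually is.
If it is under cup 1 (prior 5/18): the dealer has 3 equally likely choices, so probability 1/3; weight (5/18)·(1/3) = 5/54.
If it is under cup 2 (prior 1/6): the dealer has 2 equally likely choices, so probability 1/2; weight (1/6)·(1/2) = 1/12.
If it is under cup 3 (prior 1/3): the dealer has 2 equally likely choices, so probability 1/2; weight (1/3)·(1/2) = 1/6.
If it is under cup 4 (prior 2/9): the dealer opened cup 4, so this case is ruled out; weight (2/9)·0 = 0.
The weights sum to 37/108.
So P(the pea under cup 3 | the dealer opened cup 4) = (1/6) / (37/108) = 18/37.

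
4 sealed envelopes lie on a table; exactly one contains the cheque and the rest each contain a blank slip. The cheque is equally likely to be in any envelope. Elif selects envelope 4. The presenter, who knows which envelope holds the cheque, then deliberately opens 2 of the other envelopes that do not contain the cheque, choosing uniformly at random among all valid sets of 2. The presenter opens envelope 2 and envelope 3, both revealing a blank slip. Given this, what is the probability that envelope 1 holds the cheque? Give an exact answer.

3/4

Condition on the true location of the cheque.
If it is in envelope 1 (prior 1/4): the presenter has no choice, probability 1; weight (1/4)·1 = 1/4.
If it is in either of envelopes 2 and 3 (prior 1/4 each): that envelope was opened and seen not to hold the prize — ruled out; weight (1/4)·0 = 0 each.
If it is in envelope 4 (prior 1/4): the presenter has 3 equally likely choices, so probability 1/3; weight (1/4)·(1/3) = 1/12.
The weights sum to 1/3.
So P(the cheque in envelope 1 | the presenter opened envelope 2 and envelope 3) = (1/4) / (1/3) = 3/4.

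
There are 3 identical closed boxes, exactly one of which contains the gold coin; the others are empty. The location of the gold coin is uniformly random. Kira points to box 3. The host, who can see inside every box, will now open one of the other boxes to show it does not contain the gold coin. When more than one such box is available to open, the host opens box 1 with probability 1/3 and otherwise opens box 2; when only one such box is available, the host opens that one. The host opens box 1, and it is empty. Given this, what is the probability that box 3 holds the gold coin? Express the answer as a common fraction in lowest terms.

Apply Bayes' rule, conditioning on where the gold coin actually is.
If it is in box 1 (prior 1/3): the host opened box 1, so this case is ruled out; weight (1/3)·0 = 0.
If it is in box 2 (prior 1/3): only box 1 is available, probability 1; weight (1/3)·1 = 1/3.
If it is in box 3 (prior 1/3): box 1 is available, opened with probability 1/3; weight (1/3)·(1/3) = 1/9.
The weights sum to 4/9.
So P(the gold coin in box 3 | the host opened box 1) = (1/9) / (4/9) = 1/4.

1/4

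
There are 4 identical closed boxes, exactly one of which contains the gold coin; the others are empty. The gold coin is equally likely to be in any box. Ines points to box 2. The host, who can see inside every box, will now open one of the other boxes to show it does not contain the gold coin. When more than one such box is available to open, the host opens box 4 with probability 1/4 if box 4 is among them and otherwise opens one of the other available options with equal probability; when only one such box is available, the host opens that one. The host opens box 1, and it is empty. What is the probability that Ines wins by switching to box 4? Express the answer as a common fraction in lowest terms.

4/13

Apply Bayes' rule, conditioning on where the gold coin actually is.
If it is in box 1 (prior 1/4): the host opened box 1, so this case is ruled out; weight (1/4)·0 = 0.
If it is in box 2 (prior 1/4): box 4 is available but not opened; box 1 gets probability (1 − 1/4)/2 = 3/8; weight (1/4)·(3/8) = 3/32.
If it is in box 3 (prior 1/4): box 4 is available but not opened, probability 3/4; weight (1/4)·(3/4) = 3/16.
If it is in box 4 (prior 1/4): box 4 holds the prize so is unavailable; the host chooses uniformly among the 2 others, probability 1/2; weight (1/4)·(1/2) = 1/8.
The weights sum to 13/32.
So P(the gold coin in box 4 | the host opened box 1) = (1/8) / (13/32) = 4/13.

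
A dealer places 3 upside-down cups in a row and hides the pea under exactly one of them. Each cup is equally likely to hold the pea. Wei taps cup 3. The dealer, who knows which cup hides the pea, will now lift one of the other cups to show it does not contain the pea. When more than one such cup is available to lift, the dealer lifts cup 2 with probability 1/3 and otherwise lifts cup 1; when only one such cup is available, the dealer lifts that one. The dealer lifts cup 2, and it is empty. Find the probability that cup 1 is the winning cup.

3/4

Apply Bayes' rule, conditioning on where the pea actually is.
If it is under cup 1 (prior 1/3): only cup 2 is available, probability 1; weight (1/3)·1 = 1/3.
If it is under cup 2 (prior 1/3): the dealer opened cup 2, so this case is ruled out; weight (1/3)·0 = 0.
If it is under cup 3 (prior 1/3): cup 2 is available, opened with probability 1/3; weight (1/3)·(1/3) = 1/9.
The weights sum to 4/9.
So P(the pea under cup 1 | the dealer opened cup 2) = (1/3) / (4/9) = 3/4.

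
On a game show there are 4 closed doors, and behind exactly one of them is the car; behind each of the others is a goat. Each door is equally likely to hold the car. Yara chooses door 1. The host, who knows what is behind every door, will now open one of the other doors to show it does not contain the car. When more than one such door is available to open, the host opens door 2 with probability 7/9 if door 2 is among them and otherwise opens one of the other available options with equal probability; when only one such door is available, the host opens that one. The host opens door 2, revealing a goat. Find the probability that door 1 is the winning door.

1/3

Consider each possible location of the car in turn.
If it is behind any of doors 1, 3, and 4 (prior 1/4 each): door 2 is available, opened with probability 7/9; weight (1/4)·(7/9) = 7/36 each.
If it is behind door 2 (prior 1/4): the host opened door 2, so this case is ruled out; weight (1/4)·0 = 0.
The weights sum to 7/12.
So P(the car behind door 1 | the host opened door 2) = (7/36) / (7/12) = 1/3.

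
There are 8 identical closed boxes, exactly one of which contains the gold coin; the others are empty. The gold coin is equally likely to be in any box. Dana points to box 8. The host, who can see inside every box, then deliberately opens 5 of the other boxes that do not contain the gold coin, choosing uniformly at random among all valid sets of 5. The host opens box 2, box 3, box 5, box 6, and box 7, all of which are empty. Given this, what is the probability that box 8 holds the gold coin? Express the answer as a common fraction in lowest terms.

Condition on the true location of the gold coin.
If it is in either of boxes 1 and 4 (prior 1/8 each): the host has 6 equally likely choices, so probability 1/6; weight (1/8)·(1/6) = 1/48 each.
If it is in any of boxes 2, 3, 5, 6, and 7 (prior 1/8 each): that box was opened and seen not to hold the prize — ruled out; weight (1/8)·0 = 0 each.
If it is in box 8 (prior 1/8): the host has 21 equally likely choices, so probability 1/21; weight (1/8)·(1/21) = 1/168.
The weights sum to 1/21.
So P(the gold coin in box 8 | the host opened box 2, box 3, box 5, box 6, and box 7) = (1/168) / (1/21) = 1/8.

1/8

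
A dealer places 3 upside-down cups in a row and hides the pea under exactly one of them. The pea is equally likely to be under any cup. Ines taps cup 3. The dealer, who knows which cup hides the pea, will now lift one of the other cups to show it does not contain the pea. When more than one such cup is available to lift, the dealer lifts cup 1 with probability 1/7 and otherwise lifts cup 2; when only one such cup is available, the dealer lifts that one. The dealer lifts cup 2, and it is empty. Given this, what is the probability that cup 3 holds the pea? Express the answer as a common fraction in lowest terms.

Apply Bayes' rule, conditioning on where the pea actually is.
If it is under cup 1 (prior 1/3): only cup 2 is available, probability 1; weight (1/3)·1 = 1/3.
If it is under cup 2 (prior 1/3): the dealer opened cup 2, so this case is ruled out; weight (1/3)·0 = 0.
If it is under cup 3 (prior 1/3): cup 1 is available but not opened, probability 6/7; weight (1/3)·(6/7) = 2/7.
The weights sum to 13/21.
So P(the pea under cup 3 | the dealer opened cup 2) = (2/7) / (13/21) = 6/13.

6/13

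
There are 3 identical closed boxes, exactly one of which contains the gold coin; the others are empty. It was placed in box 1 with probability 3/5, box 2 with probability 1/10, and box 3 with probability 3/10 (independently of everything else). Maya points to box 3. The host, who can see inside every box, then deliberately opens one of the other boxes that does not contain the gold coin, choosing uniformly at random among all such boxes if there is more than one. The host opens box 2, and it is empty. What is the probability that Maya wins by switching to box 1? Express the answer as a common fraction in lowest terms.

4/5

Condition on the true location of the gold coin.
If it is in box 1 (prior 3/5): the host has no choice, probability 1; weight (3/5)·1 = 3/5.
If it is in box 2 (prior 1/10): the host opened box 2, so this case is ruled out; weight (1/10)·0 = 0.
If it is in box 3 (prior 3/10): the host has 2 equally likely choices, so probability 1/2; weight (3/10)·(1/2) = 3/20.
The weights sum to 3/4.
So P(the gold coin in box 1 | the host opened box 2) = (3/5) / (3/4) = 4/5.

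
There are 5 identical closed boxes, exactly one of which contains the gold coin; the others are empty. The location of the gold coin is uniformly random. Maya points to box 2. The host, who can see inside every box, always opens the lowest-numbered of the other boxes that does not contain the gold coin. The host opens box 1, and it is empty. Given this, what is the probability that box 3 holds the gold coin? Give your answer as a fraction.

Condition on the true location of the gold coin.
If it is in box 1 (prior 1/5): the host opened box 1, so this case is ruled out; weight (1/5)·0 = 0.
If it is in any of boxes 2, 3, 4, and 5 (prior 1/5 each): box 1 is the lowest-numbered option available, probability 1; weight (1/5)·1 = 1/5 each.
The weights sum to 4/5.
So P(the gold coin in box 3 | the host opened box 1) = (1/5) / (4/5) = 1/4.

1/4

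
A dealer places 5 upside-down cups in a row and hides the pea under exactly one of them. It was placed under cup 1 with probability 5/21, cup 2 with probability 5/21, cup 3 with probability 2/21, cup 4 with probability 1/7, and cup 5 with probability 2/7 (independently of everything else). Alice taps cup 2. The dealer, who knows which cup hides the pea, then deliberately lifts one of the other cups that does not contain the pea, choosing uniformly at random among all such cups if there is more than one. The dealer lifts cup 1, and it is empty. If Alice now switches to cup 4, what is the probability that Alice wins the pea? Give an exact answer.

Condition on the true location of the pea.
If it is under cup 1 (prior 5/21): the dealer opened cup 1, so this case is ruled out; weight (5/21)·0 = 0.
If it is under cup 2 (prior 5/21): the dealer has 4 equally likely choices, so probability 1/4; weight (5/21)·(1/4) = 5/84.
If it is under cup 3 (prior 2/21): the dealer has 3 equally likely choices, so probability 1/3; weight (2/21)·(1/3) = 2/63.
If it is under cup 4 (prior 1/7): the dealer has 3 equally likely choices, so probability 1/3; weight (1/7)·(1/3) = 1/21.
If it is under cup 5 (prior 2/7): the dealer has 3 equally likely choices, so probability 1/3; weight (2/7)·(1/3) = 2/21.
The weights sum to 59/252.
So P(the pea under cup 4 | the dealer opened cup 1) = (1/21) / (59/252) = 12/59.

12/59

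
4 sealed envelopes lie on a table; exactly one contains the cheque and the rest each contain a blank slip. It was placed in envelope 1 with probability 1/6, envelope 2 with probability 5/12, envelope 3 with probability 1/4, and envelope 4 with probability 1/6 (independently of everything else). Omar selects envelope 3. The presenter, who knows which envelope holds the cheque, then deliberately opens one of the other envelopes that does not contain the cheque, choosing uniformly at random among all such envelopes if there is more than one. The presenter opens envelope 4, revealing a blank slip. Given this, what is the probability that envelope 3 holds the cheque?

Condition on the true location of the cheque.
If it is in envelope 1 (prior 1/6): the presenter has 2 equally likely choices, so probability 1/2; weight (1/6)·(1/2) = 1/12.
If it is in envelope 2 (prior 5/12): the presenter has 2 equally likely choices, so probability 1/2; weight (5/12)·(1/2) = 5/24.
If it is in envelope 3 (prior 1/4): the presenter has 3 equally likely choices, so probability 1/3; weight (1/4)·(1/3) = 1/12.
If it is in envelope 4 (prior 1/6): the presenter opened envelope 4, so this case is ruled out; weight (1/6)·0 = 0.
The weights sum to 3/8.
So P(the cheque in envelope 3 | the presenter opened envelope 4) = (1/12) / (3/8) = 2/9.

2/9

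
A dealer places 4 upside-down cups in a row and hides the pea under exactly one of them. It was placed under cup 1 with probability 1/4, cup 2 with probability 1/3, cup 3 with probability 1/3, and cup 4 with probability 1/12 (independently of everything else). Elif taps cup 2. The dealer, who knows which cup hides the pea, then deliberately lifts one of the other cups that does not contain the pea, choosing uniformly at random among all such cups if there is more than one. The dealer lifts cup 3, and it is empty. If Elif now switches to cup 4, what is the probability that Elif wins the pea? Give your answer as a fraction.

3/20

Consider each possible location of the pea in turn.
If it is under cup 1 (prior 1/4): the dealer has 2 equally likely choices, so probability 1/2; weight (1/4)·(1/2) = 1/8.
If it is under cup 2 (prior 1/3): the dealer has 3 equally likely choices, so probability 1/3; weight (1/3)·(1/3) = 1/9.
If it is under cup 3 (prior 1/3): the dealer opened cup 3, so this case is ruled out; weight (1/3)·0 = 0.
If it is under cup 4 (prior 1/12): the dealer has 2 equally likely choices, so probability 1/2; weight (1/12)·(1/2) = 1/24.
The weights sum to 5/18.
So P(the pea under cup 4 | the dealer opened cup 3) = (1/24) / (5/18) = 3/20.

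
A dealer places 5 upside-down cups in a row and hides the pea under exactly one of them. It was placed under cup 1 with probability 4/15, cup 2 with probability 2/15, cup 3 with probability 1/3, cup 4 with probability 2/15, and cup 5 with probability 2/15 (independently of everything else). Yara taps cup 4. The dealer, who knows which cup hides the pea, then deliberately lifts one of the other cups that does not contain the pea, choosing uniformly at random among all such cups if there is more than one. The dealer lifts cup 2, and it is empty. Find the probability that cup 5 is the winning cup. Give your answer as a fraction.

4/25

Condition on the true location of the pea.
If it is under cup 1 (prior 4/15): the dealer has 3 equally likely choices, so probability 1/3; weight (4/15)·(1/3) = 4/45.
If it is under cup 2 (prior 2/15): the dealer opened cup 2, so this case is ruled out; weight (2/15)·0 = 0.
If it is under cup 3 (prior 1/3): the dealer has 3 equally likely choices, so probability 1/3; weight (1/3)·(1/3) = 1/9.
If it is under cup 4 (prior 2/15): the dealer has 4 equally likely choices, so probability 1/4; weight (2/15)·(1/4) = 1/30.
If it is under cup 5 (prior 2/15): the dealer has 3 equally likely choices, so probability 1/3; weight (2/15)·(1/3) = 2/45.
The weights sum to 5/18.
So P(the pea under cup 5 | the dealer opened cup 2) = (2/45) / (5/18) = 4/25.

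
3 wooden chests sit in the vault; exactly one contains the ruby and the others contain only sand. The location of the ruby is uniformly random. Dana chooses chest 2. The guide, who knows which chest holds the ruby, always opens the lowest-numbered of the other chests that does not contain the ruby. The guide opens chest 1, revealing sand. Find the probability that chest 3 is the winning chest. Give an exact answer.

Condition on the true location of the ruby.
If it is in chest 1 (prior 1/3): the guide opened chest 1, so this case is ruled out; weight (1/3)·0 = 0.
If it is in either of chests 2 and 3 (prior 1/3 each): chest 1 is the lowest-numbered option available, probability 1; weight (1/3)·1 = 1/3 each.
The weights sum to 2/3.
So P(the ruby in chest 3 | the guide opened chest 1) = (1/3) / (2/3) = 1/2.

1/2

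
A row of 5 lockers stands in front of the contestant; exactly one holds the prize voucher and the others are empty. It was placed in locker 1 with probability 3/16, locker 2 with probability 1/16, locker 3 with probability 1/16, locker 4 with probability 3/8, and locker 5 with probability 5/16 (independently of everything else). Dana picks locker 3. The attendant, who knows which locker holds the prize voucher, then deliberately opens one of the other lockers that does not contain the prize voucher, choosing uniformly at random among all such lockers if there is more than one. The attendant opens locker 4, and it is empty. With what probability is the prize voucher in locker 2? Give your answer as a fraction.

4/39

Apply Bayes' rule, conditioning on where the prize voucher actually is.
If it is in locker 1 (prior 3/16): the attendant has 3 equally likely choices, so probability 1/3; weight (3/16)·(1/3) = 1/16.
If it is in locker 2 (prior 1/16): the attendant has 3 equally likely choices, so probability 1/3; weight (1/16)·(1/3) = 1/48.
If it is in locker 3 (prior 1/16): the attendant has 4 equally likely choices, so probability 1/4; weight (1/16)·(1/4) = 1/64.
If it is in locker 4 (prior 3/8): the attendant opened locker 4, so this case is ruled out; weight (3/8)·0 = 0.
If it is in locker 5 (prior 5/16): the attendant has 3 equally likely choices, so probability 1/3; weight (5/16)·(1/3) = 5/48.
The weights sum to 13/64.
So P(the prize voucher in locker 2 | the attendant opened locker 4) = (1/48) / (13/64) = 4/39.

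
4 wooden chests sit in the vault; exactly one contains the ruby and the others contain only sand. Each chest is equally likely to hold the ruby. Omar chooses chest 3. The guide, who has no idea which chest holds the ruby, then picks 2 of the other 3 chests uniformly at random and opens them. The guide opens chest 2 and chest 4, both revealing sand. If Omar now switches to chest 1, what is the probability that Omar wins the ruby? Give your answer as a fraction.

Condition on the true location of the ruby.
If it is in either of chests 1 and 3 (prior 1/4 each): the guide picks exactly this set with probability 1/3 regardless, and none is the prize; weight (1/4)·(1/3) = 1/12 each.
If it is in either of chests 2 and 4 (prior 1/4 each): that chest was opened and seen not to hold the prize — ruled out; weight (1/4)·0 = 0 each.
The weights sum to 1/6.
So P(the ruby in chest 1 | the guide opened chest 2 and chest 4) = (1/12) / (1/6) = 1/2.

1/2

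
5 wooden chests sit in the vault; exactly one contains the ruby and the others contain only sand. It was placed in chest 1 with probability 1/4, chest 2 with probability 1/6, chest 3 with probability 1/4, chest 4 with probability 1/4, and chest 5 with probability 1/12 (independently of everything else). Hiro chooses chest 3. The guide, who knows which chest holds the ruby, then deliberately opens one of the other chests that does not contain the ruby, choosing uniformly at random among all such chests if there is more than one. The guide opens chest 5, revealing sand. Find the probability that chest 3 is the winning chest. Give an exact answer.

9/41

Consider each possible location of the ruby in turn.
If it is in either of chests 1 and 4 (prior 1/4 each): the guide has 3 equally likely choices, so probability 1/3; weight (1/4)·(1/3) = 1/12 each.
If it is in chest 2 (prior 1/6): the guide has 3 equally likely choices, so probability 1/3; weight (1/6)·(1/3) = 1/18.
If it is in chest 3 (prior 1/4): the guide has 4 equally likely choices, so probability 1/4; weight (1/4)·(1/4) = 1/16.
If it is in chest 5 (prior 1/12): the guide opened chest 5, so this case is ruled out; weight (1/12)·0 = 0.
The weights sum to 41/144.
So P(the ruby in chest 3 | the guide opened chest 5) = (1/16) / (41/144) = 9/41.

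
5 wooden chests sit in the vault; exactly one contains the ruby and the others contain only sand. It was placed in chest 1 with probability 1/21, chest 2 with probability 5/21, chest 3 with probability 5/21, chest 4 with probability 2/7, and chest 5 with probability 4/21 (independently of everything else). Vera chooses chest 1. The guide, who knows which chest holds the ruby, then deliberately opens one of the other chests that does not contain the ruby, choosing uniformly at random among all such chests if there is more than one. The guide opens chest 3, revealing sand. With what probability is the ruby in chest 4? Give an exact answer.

Condition on the true location of the ruby.
If it is in chest 1 (prior 1/21): the guide has 4 equally likely choices, so probability 1/4; weight (1/21)·(1/4) = 1/84.
If it is in chest 2 (prior 5/21): the guide has 3 equally likely choices, so probability 1/3; weight (5/21)·(1/3) = 5/63.
If it is in chest 3 (prior 5/21): the guide opened chest 3, so this case is ruled out; weight (5/21)·0 = 0.
If it is in chest 4 (prior 2/7): the guide has 3 equally likely choices, so probability 1/3; weight (2/7)·(1/3) = 2/21.
If it is in chest 5 (prior 4/21): the guide has 3 equally likely choices, so probability 1/3; weight (4/21)·(1/3) = 4/63.
The weights sum to 1/4.
So P(the ruby in chest 4 | the guide opened chest 3) = (2/21) / (1/4) = 8/21.

8/21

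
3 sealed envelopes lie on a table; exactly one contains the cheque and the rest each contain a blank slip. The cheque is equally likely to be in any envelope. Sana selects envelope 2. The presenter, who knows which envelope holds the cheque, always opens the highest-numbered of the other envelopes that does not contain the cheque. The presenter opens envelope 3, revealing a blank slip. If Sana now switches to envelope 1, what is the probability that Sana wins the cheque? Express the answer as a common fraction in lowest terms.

1/2

Apply Bayes' rule, conditioning on where the cheque actually is.
If it is in either of envelopes 1 and 2 (prior 1/3 each): envelope 3 is the highest-numbered option available, probability 1; weight (1/3)·1 = 1/3 each.
If it is in envelope 3 (prior 1/3): the presenter opened envelope 3, so this case is ruled out; weight (1/3)·0 = 0.
The weights sum to 2/3.
So P(the cheque in envelope 1 | the presenter opened envelope 3) = (1/3) / (2/3) = 1/2.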